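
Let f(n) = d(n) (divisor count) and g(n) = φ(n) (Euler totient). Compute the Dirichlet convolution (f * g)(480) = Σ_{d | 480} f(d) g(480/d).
(d * φ)(480) = 1512

Divisors of 480: [1, 2, 3, 4, 5, 6, 8, 10, 12, 15, 16, 20, 24, 30, 32, 40, 48, 60, 80, 96, 120, 160, 240, 480]. For each d | 480:
  d = 1: d(1) · φ(480/1) = 1 · 128 = 128
  d = 2: d(2) · φ(480/2) = 2 · 64 = 128
  d = 3: d(3) · φ(480/3) = 2 · 64 = 128
  d = 4: d(4) · φ(480/4) = 3 · 32 = 96
  d = 5: d(5) · φ(480/5) = 2 · 32 = 64
  d = 6: d(6) · φ(480/6) = 4 · 32 = 128
  d = 8: d(8) · φ(480/8) = 4 · 16 = 64
  d = 10: d(10) · φ(480/10) = 4 · 16 = 64
  d = 12: d(12) · φ(480/12) = 6 · 16 = 96
  d = 15: d(15) · φ(480/15) = 4 · 16 = 64
  d = 16: d(16) · φ(480/16) = 5 · 8 = 40
  d = 20: d(20) · φ(480/20) = 6 · 8 = 48
  d = 24: d(24) · φ(480/24) = 8 · 8 = 64
  d = 30: d(30) · φ(480/30) = 8 · 8 = 64
  d = 32: d(32) · φ(480/32) = 6 · 8 = 48
  d = 40: d(40) · φ(480/40) = 8 · 4 = 32
  d = 48: d(48) · φ(480/48) = 10 · 4 = 40
  d = 60: d(60) · φ(480/60) = 12 · 4 = 48
  d = 80: d(80) · φ(480/80) = 10 · 2 = 20
  d = 96: d(96) · φ(480/96) = 12 · 4 = 48
  d = 120: d(120) · φ(480/120) = 16 · 2 = 32
  d = 160: d(160) · φ(480/160) = 12 · 2 = 24
  d = 240: d(240) · φ(480/240) = 20 · 1 = 20
  d = 480: d(480) · φ(480/480) = 24 · 1 = 24
Summing: (d * φ)(480) = 128 + 128 + 128 + 96 + 64 + 128 + 64 + 64 + 96 + 64 + 40 + 48 + 64 + 64 + 48 + 32 + 40 + 48 + 20 + 48 + 32 + 24 + 20 + 24 = 1512.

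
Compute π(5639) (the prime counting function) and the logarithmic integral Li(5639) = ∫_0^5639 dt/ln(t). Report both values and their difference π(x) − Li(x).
π(5639) = 740;  Li(5639) ≈ 758.77;  π(x) − Li(x) ≈ -18.77.

Direct count of primes ≤ 5639 gives π(5639) = 740. Numerical evaluation of the logarithmic integral gives Li(5639) ≈ 758.77. The difference π(x) − Li(x) ≈ -18.77 is typically negative for small/moderate x (Li(x) overestimates), though Littlewood's theorem shows this sign changes infinitely often.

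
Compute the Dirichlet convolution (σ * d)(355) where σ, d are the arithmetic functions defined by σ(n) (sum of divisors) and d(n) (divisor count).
(σ * d)(355) = 592

Divisors of 355: [1, 5, 71, 355]. For each d | 355:
  d = 1: σ(1) · d(355/1) = 1 · 4 = 4
  d = 5: σ(5) · d(355/5) = 6 · 2 = 12
  d = 71: σ(71) · d(355/71) = 72 · 2 = 144
  d = 355: σ(355) · d(355/355) = 432 · 1 = 432
Summing: (σ * d)(355) = 4 + 12 + 144 + 432 = 592.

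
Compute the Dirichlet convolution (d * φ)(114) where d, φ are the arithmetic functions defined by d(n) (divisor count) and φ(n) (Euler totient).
(d * φ)(114) = 240

Divisors of 114: [1, 2, 3, 6, 19, 38, 57, 114]. For each d | 114:
  d = 1: d(1) · φ(114/1) = 1 · 36 = 36
  d = 2: d(2) · φ(114/2) = 2 · 36 = 72
  d = 3: d(3) · φ(114/3) = 2 · 18 = 36
  d = 6: d(6) · φ(114/6) = 4 · 18 = 72
  d = 19: d(19) · φ(114/19) = 2 · 2 = 4
  d = 38: d(38) · φ(114/38) = 4 · 2 = 8
  d = 57: d(57) · φ(114/57) = 4 · 1 = 4
  d = 114: d(114) · φ(114/114) = 8 · 1 = 8
Summing: (d * φ)(114) = 36 + 72 + 36 + 72 + 4 + 8 + 4 + 8 = 240.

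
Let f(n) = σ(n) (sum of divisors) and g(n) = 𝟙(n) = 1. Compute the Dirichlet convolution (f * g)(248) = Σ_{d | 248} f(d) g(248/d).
(σ * 𝟙)(248) = 858

Divisors of 248: [1, 2, 4, 8, 31, 62, 124, 248]. For each d | 248:
  d = 1: σ(1) · 𝟙(248/1) = 1 · 1 = 1
  d = 2: σ(2) · 𝟙(248/2) = 3 · 1 = 3
  d = 4: σ(4) · 𝟙(248/4) = 7 · 1 = 7
  d = 8: σ(8) · 𝟙(248/8) = 15 · 1 = 15
  d = 31: σ(31) · 𝟙(248/31) = 32 · 1 = 32
  d = 62: σ(62) · 𝟙(248/62) = 96 · 1 = 96
  d = 124: σ(124) · 𝟙(248/124) = 224 · 1 = 224
  d = 248: σ(248) · 𝟙(248/248) = 480 · 1 = 480
Summing: (σ * 𝟙)(248) = 1 + 3 + 7 + 15 + 32 + 96 + 224 + 480 = 858.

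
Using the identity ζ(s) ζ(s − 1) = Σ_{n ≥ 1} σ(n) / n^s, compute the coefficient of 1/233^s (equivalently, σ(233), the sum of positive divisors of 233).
σ(233) = 234

In the product (Σ m^0/m^s)(Σ k / k^s) = Σ (Σ_{d | n} d) / n^s, the coefficient of 1/n^s is σ(n) = Σ_{d | n} d. For n = 233, divisors are [1, 233]; summing: σ(233) = 234.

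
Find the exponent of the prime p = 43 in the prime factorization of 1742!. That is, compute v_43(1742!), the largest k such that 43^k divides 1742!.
v_43(1742!) = 40

Legendre's formula: v_p(n!) = Σ_{k ≥ 1} ⌊n / p^k⌋. For p = 43, n = 1742, the terms are:
  ⌊1742/43^1⌋ = ⌊1742/43⌋ = 40
(the next term ⌊1742/43^2⌋ = 0, terminating the sum). Summing: v_43(1742!) = 40 = 40.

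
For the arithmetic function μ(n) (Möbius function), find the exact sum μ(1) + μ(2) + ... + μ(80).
Σ_{n ≤ 80} μ(n) = -4

Compute μ(n) for each 1 ≤ n ≤ 80: μ(1) = 1, μ(2) = -1, μ(3) = -1, μ(4) = 0, μ(5) = -1, μ(6) = 1, μ(7) = -1, μ(8) = 0, μ(9) = 0, μ(10) = 1, μ(11) = -1, μ(12) = 0, μ(13) = -1, μ(14) = 1, μ(15) = 1, μ(16) = 0, μ(17) = -1, μ(18) = 0, μ(19) = -1, μ(20) = 0, μ(21) = 1, μ(22) = 1, μ(23) = -1, μ(24) = 0, μ(25) = 0, μ(26) = 1, μ(27) = 0, μ(28) = 0, μ(29) = -1, μ(30) = -1, μ(31) = -1, μ(32) = 0, μ(33) = 1, μ(34) = 1, μ(35) = 1, μ(36) = 0, μ(37) = -1, μ(38) = 1, μ(39) = 1, μ(40) = 0, μ(41) = -1, μ(42) = -1, μ(43) = -1, μ(44) = 0, μ(45) = 0, μ(46) = 1, μ(47) = -1, μ(48) = 0, μ(49) = 0, μ(50) = 0, μ(51) = 1, μ(52) = 0, μ(53) = -1, μ(54) = 0, μ(55) = 1, μ(56) = 0, μ(57) = 1, μ(58) = 1, μ(59) = -1, μ(60) = 0, μ(61) = -1, μ(62) = 1, μ(63) = 0, μ(64) = 0, μ(65) = 1, μ(66) = -1, μ(67) = -1, μ(68) = 0, μ(69) = 1, μ(70) = -1, μ(71) = -1, μ(72) = 0, μ(73) = -1, μ(74) = 1, μ(75) = 0, μ(76) = 0, μ(77) = 1, μ(78) = -1, μ(79) = -1, μ(80) = 0. Summing all 80 values: -4. (Mertens function M(x) = Σ_{n ≤ x} μ(n); on average M(x) should be small (PNT ⟺ M(x) = o(x)).)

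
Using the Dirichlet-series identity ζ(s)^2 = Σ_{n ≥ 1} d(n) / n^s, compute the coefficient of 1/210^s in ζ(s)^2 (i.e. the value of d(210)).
d(210) = 16

ζ(s)^2 = (Σ 1/m^s)(Σ 1/k^s). The coefficient of 1/n^s in the product is the number of ordered pairs (m, k) with mk = n, which equals d(n). For n = 210, divisors are [1, 2, 3, 5, 6, 7, 10, 14, 15, 21, 30, 35, 42, 70, 105, 210], so d(210) = 16.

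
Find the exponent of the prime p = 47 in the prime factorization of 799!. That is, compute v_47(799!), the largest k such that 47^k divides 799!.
v_47(799!) = 17

Legendre's formula: v_p(n!) = Σ_{k ≥ 1} ⌊n / p^k⌋. For p = 47, n = 799, the terms are:
  ⌊799/47^1⌋ = ⌊799/47⌋ = 17
(the next term ⌊799/47^2⌋ = 0, terminating the sum). Summing: v_47(799!) = 17 = 17.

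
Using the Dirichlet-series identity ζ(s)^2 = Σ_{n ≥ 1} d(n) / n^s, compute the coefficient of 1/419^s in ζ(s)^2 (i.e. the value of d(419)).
d(419) = 2

ζ(s)^2 = (Σ 1/m^s)(Σ 1/k^s). The coefficient of 1/n^s in the product is the number of ordered pairs (m, k) with mk = n, which equals d(n). For n = 419, divisors are [1, 419], so d(419) = 2.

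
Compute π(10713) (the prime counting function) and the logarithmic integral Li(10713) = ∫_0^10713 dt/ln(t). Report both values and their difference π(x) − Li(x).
π(10713) = 1306;  Li(10713) ≈ 1323.26;  π(x) − Li(x) ≈ -17.26.

Direct count of primes ≤ 10713 gives π(10713) = 1306. Numerical evaluation of the logarithmic integral gives Li(10713) ≈ 1323.26. The difference π(x) − Li(x) ≈ -17.26 is typically negative for small/moderate x (Li(x) overestimates), though Littlewood's theorem shows this sign changes infinitely often.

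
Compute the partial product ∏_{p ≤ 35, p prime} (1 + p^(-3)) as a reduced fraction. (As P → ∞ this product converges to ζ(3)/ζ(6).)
∏ = 123276368443014873612288/104343309932640260237195

The primes p ≤ 35 are [2, 3, 5, 7, 11, 13, 17, 19, 23, 29, 31]. For each, (1 + 1/p^3) = (p^3 + 1)/p^3. Multiplying these fractions over p ∈ [2, 3, 5, 7, 11, 13, 17, 19, 23, 29, 31] gives 123276368443014873612288/104343309932640260237195. (In the limit P → ∞ this tends to ζ(3)/ζ(6).)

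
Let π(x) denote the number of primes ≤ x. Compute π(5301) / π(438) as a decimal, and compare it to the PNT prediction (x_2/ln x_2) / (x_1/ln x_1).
π(5301)/π(438) = 702/84 ≈ 8.3571;  PNT prediction ≈ 8.5838.

π(438) = 84 and π(5301) = 702, so π(5301)/π(438) ≈ 8.3571. The PNT-predicted ratio is (5301/ln(5301)) / (438/ln(438)) ≈ 8.5838. The two agree to within a few percent, as expected.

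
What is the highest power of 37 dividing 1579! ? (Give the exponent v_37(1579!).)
v_37(1579!) = 43

Legendre's formula: v_p(n!) = Σ_{k ≥ 1} ⌊n / p^k⌋. For p = 37, n = 1579, the terms are:
  ⌊1579/37^1⌋ = ⌊1579/37⌋ = 42
  ⌊1579/37^2⌋ = ⌊1579/1369⌋ = 1
(the next term ⌊1579/37^3⌋ = 0, terminating the sum). Summing: v_37(1579!) = 42 + 1 = 43.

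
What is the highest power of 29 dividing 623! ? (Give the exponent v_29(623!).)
v_29(623!) = 21

Legendre's formula: v_p(n!) = Σ_{k ≥ 1} ⌊n / p^k⌋. For p = 29, n = 623, the terms are:
  ⌊623/29^1⌋ = ⌊623/29⌋ = 21
(the next term ⌊623/29^2⌋ = 0, terminating the sum). Summing: v_29(623!) = 21 = 21.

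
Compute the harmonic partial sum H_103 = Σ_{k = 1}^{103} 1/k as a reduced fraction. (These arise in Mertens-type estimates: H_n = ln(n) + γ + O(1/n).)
H_103 = 151349767267338274345189261892875037217718429/29012042540587955997705808574162155756055616

Direct summation: H_103 = 1 + 1/2 + ... + 1/103. The least common denominator is lcm(1, ..., 103) = 725301063514698899942645214354053893901390400; over this denominator the numerator is 725301063514698899942645214354053893901390400 + 362650531757349449971322607177026946950695200 + 241767021171566299980881738118017964633796800 + 181325265878674724985661303588513473475347600 + 145060212702939779988529042870810778780278080 + 120883510585783149990440869059008982316898400 + 103614437644956985706092173479150556271627200 + 90662632939337362492830651794256736737673800 + 80589007057188766660293912706005988211265600 + 72530106351469889994264521435405389390139040 + 65936460319518081812967746759459444900126400 + 60441755292891574995220434529504491158449200 + 55792389501130684610972708796465684146260800 + 51807218822478492853046086739575278135813600 + 48353404234313259996176347623603592926759360 + 45331316469668681246415325897128368368836900 + 42664768442041111761332071432591405523611200 + 40294503528594383330146956353002994105632800 + 38173740184984152628560274439687047047441600 + 36265053175734944997132260717702694695069520 + 34538145881652328568697391159716852090542400 + 32968230159759040906483873379729722450063200 + 31534828848465169562723704971915386691364800 + 30220877646445787497610217264752245579224600 + 29012042540587955997705808574162155756055616 + 27896194750565342305486354398232842073130400 + 26863002352396255553431304235335329403755200 + 25903609411239246426523043369787639067906800 + 25010381500506858618711903943243237720737600 + 24176702117156629998088173811801796463379680 + 23396808500474158062665974656582383674238400 + 22665658234834340623207662948564184184418450 + 21978820106506027270989248919819814966708800 + 21332384221020555880666035716295702761805600 + 20722887528991397141218434695830111254325440 + 20147251764297191665073478176501497052816400 + 19602731446343213511963384171731186321659200 + 19086870092492076314280137219843523523720800 + 18597463167043561536990902932155228048753600 + 18132526587867472498566130358851347347534760 + 17690269841821924388845005228147655948814400 + 17269072940826164284348695579858426045271200 + 16867466593365090696340586380326834741892800 + 16484115079879520453241936689864861225031600 + 16117801411437753332058782541201197642253120 + 15767414424232584781361852485957693345682400 + 15431937521589338296652025837320295614923200 + 15110438823222893748805108632376122789612300 + 14802062520708140815156024782735793753089600 + 14506021270293977998852904287081077878027808 + 14221589480680370587110690477530468507870400 + 13948097375282671152743177199116421036565200 + 13684925726692432074389532346302903658516800 + 13431501176198127776715652117667664701877600 + 13187292063903616362593549351891888980025280 + 12951804705619623213261521684893819533953400 + 12724580061661384209520091479895682349147200 + 12505190750253429309355951971621618860368800 + 12293238364655913558349918887356845659345600 + 12088351058578314999044086905900898231689840 + 11890181369093424589223692038591047441006400 + 11698404250237079031332987328291191837119200 + 11512715293884109522899130386572284030180800 + 11332829117417170311603831474282092092209225 + 11158477900226136922194541759293136829252160 + 10989410053253013635494624459909907483354400 + 10825389007682073133472316632150058117931200 + 10666192110510277940333017858147851380902800 + 10511609616155056520907901657305128897121600 + 10361443764495698570609217347915055627162720 + 10215507936826745069614721328930336533822400 + 10073625882148595832536739088250748526408200 + 9935631007050669862228016634987039642484800 + 9801365723171606755981692085865593160829600 + 9670680846862651999235269524720718585351872 + 9543435046246038157140068609921761761860400 + 9419494331359725973281106679922777842875200 + 9298731583521780768495451466077614024376800 + 9181026120439226581552471067772834100017600 + 9066263293933736249283065179425673673767380 + 8954334117465418517810434745111776467918400 + 8845134920910962194422502614073827974407200 + 8738567030297577107742713425952456553028800 + 8634536470413082142174347789929213022635600 + 8532953688408222352266414286518281104722240 + 8433733296682545348170293190163417370946400 + 8336793833502286206237301314414412573579200 + 8242057539939760226620968344932430612515800 + 8149450151850549437557811397236560605633600 + 8058900705718876666029391270600598821126560 + 7970341357304383515853244113780812020894400 + 7883707212116292390680926242978846672841200 + 7798936166824719354221991552194127891412800 + 7715968760794669148326012918660147807461600 + 7634748036996830525712054887937409409488320 + 7555219411611446874402554316188061394806150 + 7477330551697926803532424890247978287643200 + 7401031260354070407578012391367896876544800 + 7326273368835342423663082973273271655569600 + 7253010635146988999426452143540538939013904 + 7181198648660385147946982320337167266350400 + 7110794740340185293555345238765234253935200 + 7041757898200960193617914702466542659236800 = 3783744181683456858629731547321875930442960725, so H_103 = 3783744181683456858629731547321875930442960725/725301063514698899942645214354053893901390400; reducing by gcd(3783744181683456858629731547321875930442960725, 725301063514698899942645214354053893901390400) = 25 gives 151349767267338274345189261892875037217718429/29012042540587955997705808574162155756055616 ≈ 5.21679. (The PNT-adjacent estimate ln(103) + γ ≈ 5.21194 matches within O(1/n).)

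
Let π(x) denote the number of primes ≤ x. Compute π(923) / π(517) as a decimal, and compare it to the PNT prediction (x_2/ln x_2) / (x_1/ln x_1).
π(923)/π(517) = 157/97 ≈ 1.6186;  PNT prediction ≈ 1.6337.

π(517) = 97 and π(923) = 157, so π(923)/π(517) ≈ 1.6186. The PNT-predicted ratio is (923/ln(923)) / (517/ln(517)) ≈ 1.6337. The two agree to within a few percent, as expected.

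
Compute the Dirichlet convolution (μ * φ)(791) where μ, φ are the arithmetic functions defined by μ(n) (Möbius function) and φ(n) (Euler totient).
(μ * φ)(791) = 555

Divisors of 791: [1, 7, 113, 791]. For each d | 791:
  d = 1: μ(1) · φ(791/1) = 1 · 672 = 672
  d = 7: μ(7) · φ(791/7) = -1 · 112 = -112
  d = 113: μ(113) · φ(791/113) = -1 · 6 = -6
  d = 791: μ(791) · φ(791/791) = 1 · 1 = 1
Summing: (μ * φ)(791) = 672 + -112 + -6 + 1 = 555.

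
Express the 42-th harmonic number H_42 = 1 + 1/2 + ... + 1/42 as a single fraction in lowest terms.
H_42 = 12309312989335019/2844937529085600

Direct summation: H_42 = 1 + 1/2 + ... + 1/42. The least common denominator is lcm(1, ..., 42) = 219060189739591200; over this denominator the numerator is 219060189739591200 + 109530094869795600 + 73020063246530400 + 54765047434897800 + 43812037947918240 + 36510031623265200 + 31294312819941600 + 27382523717448900 + 24340021082176800 + 21906018973959120 + 19914562703599200 + 18255015811632600 + 16850783826122400 + 15647156409970800 + 14604012649306080 + 13691261858724450 + 12885893514093600 + 12170010541088400 + 11529483670504800 + 10953009486979560 + 10431437606647200 + 9957281351799600 + 9524356075634400 + 9127507905816300 + 8762407589583648 + 8425391913061200 + 8113340360725600 + 7823578204985400 + 7553799646192800 + 7302006324653040 + 7066457733535200 + 6845630929362225 + 6638187567866400 + 6442946757046800 + 6258862563988320 + 6085005270544200 + 5920545668637600 + 5764741835252400 + 5616927942040800 + 5476504743489780 + 5342931457063200 + 5215718803323600 = 947817100178796463, so H_42 = 947817100178796463/219060189739591200; reducing by gcd(947817100178796463, 219060189739591200) = 77 gives 12309312989335019/2844937529085600 ≈ 4.32674. (The PNT-adjacent estimate ln(42) + γ ≈ 4.31489 matches within O(1/n).)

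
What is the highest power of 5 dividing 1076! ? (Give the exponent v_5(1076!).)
v_5(1076!) = 267

Legendre's formula: v_p(n!) = Σ_{k ≥ 1} ⌊n / p^k⌋. For p = 5, n = 1076, the terms are:
  ⌊1076/5^1⌋ = ⌊1076/5⌋ = 215
  ⌊1076/5^2⌋ = ⌊1076/25⌋ = 43
  ⌊1076/5^3⌋ = ⌊1076/125⌋ = 8
  ⌊1076/5^4⌋ = ⌊1076/625⌋ = 1
(the next term ⌊1076/5^5⌋ = 0, terminating the sum). Summing: v_5(1076!) = 215 + 43 + 8 + 1 = 267.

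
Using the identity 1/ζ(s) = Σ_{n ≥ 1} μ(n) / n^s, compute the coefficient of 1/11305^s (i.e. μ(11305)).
μ(11305) = 1

Factor n = 11305 = 5 · 7 · 17 · 19. μ(n) = 0 if any exponent ≥ 2 (not squarefree); otherwise μ(n) = (−1)^{ω(n)} where ω(n) is the number of distinct prime factors. Applying: μ(11305) = 1.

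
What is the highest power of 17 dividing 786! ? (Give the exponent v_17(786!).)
v_17(786!) = 48

Legendre's formula: v_p(n!) = Σ_{k ≥ 1} ⌊n / p^k⌋. For p = 17, n = 786, the terms are:
  ⌊786/17^1⌋ = ⌊786/17⌋ = 46
  ⌊786/17^2⌋ = ⌊786/289⌋ = 2
(the next term ⌊786/17^3⌋ = 0, terminating the sum). Summing: v_17(786!) = 46 + 2 = 48.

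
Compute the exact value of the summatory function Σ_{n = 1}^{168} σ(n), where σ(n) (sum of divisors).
Σ_{n ≤ 168} σ(n) = 23355

Compute σ(n) for each 1 ≤ n ≤ 168: σ(1) = 1, σ(2) = 3, σ(3) = 4, σ(4) = 7, σ(5) = 6, σ(6) = 12, σ(7) = 8, σ(8) = 15, σ(9) = 13, σ(10) = 18, σ(11) = 12, σ(12) = 28, σ(13) = 14, σ(14) = 24, σ(15) = 24, σ(16) = 31, σ(17) = 18, σ(18) = 39, σ(19) = 20, σ(20) = 42, σ(21) = 32, σ(22) = 36, σ(23) = 24, σ(24) = 60, σ(25) = 31, σ(26) = 42, σ(27) = 40, σ(28) = 56, σ(29) = 30, σ(30) = 72, σ(31) = 32, σ(32) = 63, σ(33) = 48, σ(34) = 54, σ(35) = 48, σ(36) = 91, σ(37) = 38, σ(38) = 60, σ(39) = 56, σ(40) = 90, σ(41) = 42, σ(42) = 96, σ(43) = 44, σ(44) = 84, σ(45) = 78, σ(46) = 72, σ(47) = 48, σ(48) = 124, σ(49) = 57, σ(50) = 93, σ(51) = 72, σ(52) = 98, σ(53) = 54, σ(54) = 120, σ(55) = 72, σ(56) = 120, σ(57) = 80, σ(58) = 90, σ(59) = 60, σ(60) = 168, σ(61) = 62, σ(62) = 96, σ(63) = 104, σ(64) = 127, σ(65) = 84, σ(66) = 144, σ(67) = 68, σ(68) = 126, σ(69) = 96, σ(70) = 144, σ(71) = 72, σ(72) = 195, σ(73) = 74, σ(74) = 114, σ(75) = 124, σ(76) = 140, σ(77) = 96, σ(78) = 168, σ(79) = 80, σ(80) = 186, σ(81) = 121, σ(82) = 126, σ(83) = 84, σ(84) = 224, σ(85) = 108, σ(86) = 132, σ(87) = 120, σ(88) = 180, σ(89) = 90, σ(90) = 234, σ(91) = 112, σ(92) = 168, σ(93) = 128, σ(94) = 144, σ(95) = 120, σ(96) = 252, σ(97) = 98, σ(98) = 171, σ(99) = 156, σ(100) = 217, σ(101) = 102, σ(102) = 216, σ(103) = 104, σ(104) = 210, σ(105) = 192, σ(106) = 162, σ(107) = 108, σ(108) = 280, σ(109) = 110, σ(110) = 216, σ(111) = 152, σ(112) = 248, σ(113) = 114, σ(114) = 240, σ(115) = 144, σ(116) = 210, σ(117) = 182, σ(118) = 180, σ(119) = 144, σ(120) = 360, σ(121) = 133, σ(122) = 186, σ(123) = 168, σ(124) = 224, σ(125) = 156, σ(126) = 312, σ(127) = 128, σ(128) = 255, σ(129) = 176, σ(130) = 252, σ(131) = 132, σ(132) = 336, σ(133) = 160, σ(134) = 204, σ(135) = 240, σ(136) = 270, σ(137) = 138, σ(138) = 288, σ(139) = 140, σ(140) = 336, σ(141) = 192, σ(142) = 216, σ(143) = 168, σ(144) = 403, σ(145) = 180, σ(146) = 222, σ(147) = 228, σ(148) = 266, σ(149) = 150, σ(150) = 372, σ(151) = 152, σ(152) = 300, σ(153) = 234, σ(154) = 288, σ(155) = 192, σ(156) = 392, σ(157) = 158, σ(158) = 240, σ(159) = 216, σ(160) = 378, σ(161) = 192, σ(162) = 363, σ(163) = 164, σ(164) = 294, σ(165) = 288, σ(166) = 252, σ(167) = 168, σ(168) = 480. Summing all 168 values: 23355. (Average order: Σ_{n ≤ x} σ(n) ~ (π²/12) x². For x = 168, (π²/12)·168² ≈ 23213.31.)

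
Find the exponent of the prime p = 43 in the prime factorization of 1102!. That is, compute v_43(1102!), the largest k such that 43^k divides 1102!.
v_43(1102!) = 25

Legendre's formula: v_p(n!) = Σ_{k ≥ 1} ⌊n / p^k⌋. For p = 43, n = 1102, the terms are:
  ⌊1102/43^1⌋ = ⌊1102/43⌋ = 25
(the next term ⌊1102/43^2⌋ = 0, terminating the sum). Summing: v_43(1102!) = 25 = 25.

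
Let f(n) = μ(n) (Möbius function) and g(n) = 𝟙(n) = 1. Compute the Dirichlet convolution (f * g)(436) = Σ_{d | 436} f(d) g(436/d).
(μ * 𝟙)(436) = 0

Divisors of 436: [1, 2, 4, 109, 218, 436]. For each d | 436:
  d = 1: μ(1) · 𝟙(436/1) = 1 · 1 = 1
  d = 2: μ(2) · 𝟙(436/2) = -1 · 1 = -1
  d = 4: μ(4) · 𝟙(436/4) = 0 · 1 = 0
  d = 109: μ(109) · 𝟙(436/109) = -1 · 1 = -1
  d = 218: μ(218) · 𝟙(436/218) = 1 · 1 = 1
  d = 436: μ(436) · 𝟙(436/436) = 0 · 1 = 0
Summing: (μ * 𝟙)(436) = 1 + -1 + 0 + -1 + 1 + 0 = 0.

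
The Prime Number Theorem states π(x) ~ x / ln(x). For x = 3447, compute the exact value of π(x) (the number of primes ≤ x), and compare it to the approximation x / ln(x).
π(3447) = 481;  x/ln(x) ≈ 423.19;  relative error ≈ 12.02%.

Directly count primes up to 3447: π(3447) = 481. The PNT approximation gives 3447/ln(3447) ≈ 3447/8.14526 ≈ 423.19. Relative error (π(x) − x/ln(x)) / π(x) ≈ 12.02%; the approximation is known to undercount slightly (Li(x) is a better estimate).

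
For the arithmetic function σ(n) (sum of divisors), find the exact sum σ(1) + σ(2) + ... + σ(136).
Σ_{n ≤ 136} σ(n) = 15305

Compute σ(n) for each 1 ≤ n ≤ 136: σ(1) = 1, σ(2) = 3, σ(3) = 4, σ(4) = 7, σ(5) = 6, σ(6) = 12, σ(7) = 8, σ(8) = 15, σ(9) = 13, σ(10) = 18, σ(11) = 12, σ(12) = 28, σ(13) = 14, σ(14) = 24, σ(15) = 24, σ(16) = 31, σ(17) = 18, σ(18) = 39, σ(19) = 20, σ(20) = 42, σ(21) = 32, σ(22) = 36, σ(23) = 24, σ(24) = 60, σ(25) = 31, σ(26) = 42, σ(27) = 40, σ(28) = 56, σ(29) = 30, σ(30) = 72, σ(31) = 32, σ(32) = 63, σ(33) = 48, σ(34) = 54, σ(35) = 48, σ(36) = 91, σ(37) = 38, σ(38) = 60, σ(39) = 56, σ(40) = 90, σ(41) = 42, σ(42) = 96, σ(43) = 44, σ(44) = 84, σ(45) = 78, σ(46) = 72, σ(47) = 48, σ(48) = 124, σ(49) = 57, σ(50) = 93, σ(51) = 72, σ(52) = 98, σ(53) = 54, σ(54) = 120, σ(55) = 72, σ(56) = 120, σ(57) = 80, σ(58) = 90, σ(59) = 60, σ(60) = 168, σ(61) = 62, σ(62) = 96, σ(63) = 104, σ(64) = 127, σ(65) = 84, σ(66) = 144, σ(67) = 68, σ(68) = 126, σ(69) = 96, σ(70) = 144, σ(71) = 72, σ(72) = 195, σ(73) = 74, σ(74) = 114, σ(75) = 124, σ(76) = 140, σ(77) = 96, σ(78) = 168, σ(79) = 80, σ(80) = 186, σ(81) = 121, σ(82) = 126, σ(83) = 84, σ(84) = 224, σ(85) = 108, σ(86) = 132, σ(87) = 120, σ(88) = 180, σ(89) = 90, σ(90) = 234, σ(91) = 112, σ(92) = 168, σ(93) = 128, σ(94) = 144, σ(95) = 120, σ(96) = 252, σ(97) = 98, σ(98) = 171, σ(99) = 156, σ(100) = 217, σ(101) = 102, σ(102) = 216, σ(103) = 104, σ(104) = 210, σ(105) = 192, σ(106) = 162, σ(107) = 108, σ(108) = 280, σ(109) = 110, σ(110) = 216, σ(111) = 152, σ(112) = 248, σ(113) = 114, σ(114) = 240, σ(115) = 144, σ(116) = 210, σ(117) = 182, σ(118) = 180, σ(119) = 144, σ(120) = 360, σ(121) = 133, σ(122) = 186, σ(123) = 168, σ(124) = 224, σ(125) = 156, σ(126) = 312, σ(127) = 128, σ(128) = 255, σ(129) = 176, σ(130) = 252, σ(131) = 132, σ(132) = 336, σ(133) = 160, σ(134) = 204, σ(135) = 240, σ(136) = 270. Summing all 136 values: 15305. (Average order: Σ_{n ≤ x} σ(n) ~ (π²/12) x². For x = 136, (π²/12)·136² ≈ 15212.35.)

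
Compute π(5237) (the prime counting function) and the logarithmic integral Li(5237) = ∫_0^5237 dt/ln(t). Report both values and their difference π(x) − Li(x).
π(5237) = 697;  Li(5237) ≈ 712.03;  π(x) − Li(x) ≈ -15.03.

Direct count of primes ≤ 5237 gives π(5237) = 697. Numerical evaluation of the logarithmic integral gives Li(5237) ≈ 712.03. The difference π(x) − Li(x) ≈ -15.03 is typically negative for small/moderate x (Li(x) overestimates), though Littlewood's theorem shows this sign changes infinitely often.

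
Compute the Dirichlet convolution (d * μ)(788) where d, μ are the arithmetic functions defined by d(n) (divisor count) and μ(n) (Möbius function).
(d * μ)(788) = 1

Divisors of 788: [1, 2, 4, 197, 394, 788]. For each d | 788:
  d = 1: d(1) · μ(788/1) = 1 · 0 = 0
  d = 2: d(2) · μ(788/2) = 2 · 1 = 2
  d = 4: d(4) · μ(788/4) = 3 · -1 = -3
  d = 197: d(197) · μ(788/197) = 2 · 0 = 0
  d = 394: d(394) · μ(788/394) = 4 · -1 = -4
  d = 788: d(788) · μ(788/788) = 6 · 1 = 6
Summing: (d * μ)(788) = 0 + 2 + -3 + 0 + -4 + 6 = 1.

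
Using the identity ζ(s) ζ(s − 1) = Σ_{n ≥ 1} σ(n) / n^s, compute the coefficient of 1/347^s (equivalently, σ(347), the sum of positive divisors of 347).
σ(347) = 348

In the product (Σ m^0/m^s)(Σ k / k^s) = Σ (Σ_{d | n} d) / n^s, the coefficient of 1/n^s is σ(n) = Σ_{d | n} d. For n = 347, divisors are [1, 347]; summing: σ(347) = 348.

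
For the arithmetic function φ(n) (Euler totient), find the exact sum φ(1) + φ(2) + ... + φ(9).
Σ_{n ≤ 9} φ(n) = 28

Compute φ(n) for each 1 ≤ n ≤ 9: φ(1) = 1, φ(2) = 1, φ(3) = 2, φ(4) = 2, φ(5) = 4, φ(6) = 2, φ(7) = 6, φ(8) = 4, φ(9) = 6. Summing all 9 values: 28. (Average order: Σ_{n ≤ x} φ(n) ~ (3/π²) x². For x = 9, (3/π²)·9² ≈ 24.62.)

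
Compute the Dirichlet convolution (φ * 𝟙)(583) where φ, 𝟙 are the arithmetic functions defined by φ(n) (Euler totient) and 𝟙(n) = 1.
(φ * 𝟙)(583) = 583

Divisors of 583: [1, 11, 53, 583]. For each d | 583:
  d = 1: φ(1) · 𝟙(583/1) = 1 · 1 = 1
  d = 11: φ(11) · 𝟙(583/11) = 10 · 1 = 10
  d = 53: φ(53) · 𝟙(583/53) = 52 · 1 = 52
  d = 583: φ(583) · 𝟙(583/583) = 520 · 1 = 520
Summing: (φ * 𝟙)(583) = 1 + 10 + 52 + 520 = 583.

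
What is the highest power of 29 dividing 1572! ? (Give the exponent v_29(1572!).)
v_29(1572!) = 55

Legendre's formula: v_p(n!) = Σ_{k ≥ 1} ⌊n / p^k⌋. For p = 29, n = 1572, the terms are:
  ⌊1572/29^1⌋ = ⌊1572/29⌋ = 54
  ⌊1572/29^2⌋ = ⌊1572/841⌋ = 1
(the next term ⌊1572/29^3⌋ = 0, terminating the sum). Summing: v_29(1572!) = 54 + 1 = 55.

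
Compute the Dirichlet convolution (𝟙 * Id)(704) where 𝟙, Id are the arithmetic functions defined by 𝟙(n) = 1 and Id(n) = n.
(𝟙 * Id)(704) = 1524

Divisors of 704: [1, 2, 4, 8, 11, 16, 22, 32, 44, 64, 88, 176, 352, 704]. For each d | 704:
  d = 1: 𝟙(1) · Id(704/1) = 1 · 704 = 704
  d = 2: 𝟙(2) · Id(704/2) = 1 · 352 = 352
  d = 4: 𝟙(4) · Id(704/4) = 1 · 176 = 176
  d = 8: 𝟙(8) · Id(704/8) = 1 · 88 = 88
  d = 11: 𝟙(11) · Id(704/11) = 1 · 64 = 64
  d = 16: 𝟙(16) · Id(704/16) = 1 · 44 = 44
  d = 22: 𝟙(22) · Id(704/22) = 1 · 32 = 32
  d = 32: 𝟙(32) · Id(704/32) = 1 · 22 = 22
  d = 44: 𝟙(44) · Id(704/44) = 1 · 16 = 16
  d = 64: 𝟙(64) · Id(704/64) = 1 · 11 = 11
  d = 88: 𝟙(88) · Id(704/88) = 1 · 8 = 8
  d = 176: 𝟙(176) · Id(704/176) = 1 · 4 = 4
  d = 352: 𝟙(352) · Id(704/352) = 1 · 2 = 2
  d = 704: 𝟙(704) · Id(704/704) = 1 · 1 = 1
Summing: (𝟙 * Id)(704) = 704 + 352 + 176 + 88 + 64 + 44 + 32 + 22 + 16 + 11 + 8 + 4 + 2 + 1 = 1524.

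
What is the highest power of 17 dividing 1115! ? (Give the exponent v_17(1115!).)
v_17(1115!) = 68

Legendre's formula: v_p(n!) = Σ_{k ≥ 1} ⌊n / p^k⌋. For p = 17, n = 1115, the terms are:
  ⌊1115/17^1⌋ = ⌊1115/17⌋ = 65
  ⌊1115/17^2⌋ = ⌊1115/289⌋ = 3
(the next term ⌊1115/17^3⌋ = 0, terminating the sum). Summing: v_17(1115!) = 65 + 3 = 68.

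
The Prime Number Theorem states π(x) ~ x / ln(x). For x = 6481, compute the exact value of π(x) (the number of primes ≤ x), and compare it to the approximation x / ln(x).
π(6481) = 841;  x/ln(x) ≈ 738.44;  relative error ≈ 12.20%.

Directly count primes up to 6481: π(6481) = 841. The PNT approximation gives 6481/ln(6481) ≈ 6481/8.77663 ≈ 738.44. Relative error (π(x) − x/ln(x)) / π(x) ≈ 12.20%; the approximation is known to undercount slightly (Li(x) is a better estimate).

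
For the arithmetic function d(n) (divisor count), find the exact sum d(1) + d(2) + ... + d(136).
Σ_{n ≤ 136} d(n) = 695

Compute d(n) for each 1 ≤ n ≤ 136: d(1) = 1, d(2) = 2, d(3) = 2, d(4) = 3, d(5) = 2, d(6) = 4, d(7) = 2, d(8) = 4, d(9) = 3, d(10) = 4, d(11) = 2, d(12) = 6, d(13) = 2, d(14) = 4, d(15) = 4, d(16) = 5, d(17) = 2, d(18) = 6, d(19) = 2, d(20) = 6, d(21) = 4, d(22) = 4, d(23) = 2, d(24) = 8, d(25) = 3, d(26) = 4, d(27) = 4, d(28) = 6, d(29) = 2, d(30) = 8, d(31) = 2, d(32) = 6, d(33) = 4, d(34) = 4, d(35) = 4, d(36) = 9, d(37) = 2, d(38) = 4, d(39) = 4, d(40) = 8, d(41) = 2, d(42) = 8, d(43) = 2, d(44) = 6, d(45) = 6, d(46) = 4, d(47) = 2, d(48) = 10, d(49) = 3, d(50) = 6, d(51) = 4, d(52) = 6, d(53) = 2, d(54) = 8, d(55) = 4, d(56) = 8, d(57) = 4, d(58) = 4, d(59) = 2, d(60) = 12, d(61) = 2, d(62) = 4, d(63) = 6, d(64) = 7, d(65) = 4, d(66) = 8, d(67) = 2, d(68) = 6, d(69) = 4, d(70) = 8, d(71) = 2, d(72) = 12, d(73) = 2, d(74) = 4, d(75) = 6, d(76) = 6, d(77) = 4, d(78) = 8, d(79) = 2, d(80) = 10, d(81) = 5, d(82) = 4, d(83) = 2, d(84) = 12, d(85) = 4, d(86) = 4, d(87) = 4, d(88) = 8, d(89) = 2, d(90) = 12, d(91) = 4, d(92) = 6, d(93) = 4, d(94) = 4, d(95) = 4, d(96) = 12, d(97) = 2, d(98) = 6, d(99) = 6, d(100) = 9, d(101) = 2, d(102) = 8, d(103) = 2, d(104) = 8, d(105) = 8, d(106) = 4, d(107) = 2, d(108) = 12, d(109) = 2, d(110) = 8, d(111) = 4, d(112) = 10, d(113) = 2, d(114) = 8, d(115) = 4, d(116) = 6, d(117) = 6, d(118) = 4, d(119) = 4, d(120) = 16, d(121) = 3, d(122) = 4, d(123) = 4, d(124) = 6, d(125) = 4, d(126) = 12, d(127) = 2, d(128) = 8, d(129) = 4, d(130) = 8, d(131) = 2, d(132) = 12, d(133) = 4, d(134) = 4, d(135) = 8, d(136) = 8. Summing all 136 values: 695. (Dirichlet's divisor formula: Σ_{n ≤ x} d(n) = x ln(x) + (2γ − 1) x + O(√x). For x = 136, the asymptotic estimate is ≈ 689.12.)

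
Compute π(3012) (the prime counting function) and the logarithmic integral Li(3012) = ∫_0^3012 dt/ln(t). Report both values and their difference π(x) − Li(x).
π(3012) = 432;  Li(3012) ≈ 444.26;  π(x) − Li(x) ≈ -12.26.

Direct count of primes ≤ 3012 gives π(3012) = 432. Numerical evaluation of the logarithmic integral gives Li(3012) ≈ 444.26. The difference π(x) − Li(x) ≈ -12.26 is typically negative for small/moderate x (Li(x) overestimates), though Littlewood's theorem shows this sign changes infinitely often.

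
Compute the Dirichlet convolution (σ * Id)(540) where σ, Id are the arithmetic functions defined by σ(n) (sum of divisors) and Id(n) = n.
(σ * Id)(540) = 26554

Divisors of 540: [1, 2, 3, 4, 5, 6, 9, 10, 12, 15, 18, 20, 27, 30, 36, 45, 54, 60, 90, 108, 135, 180, 270, 540]. For each d | 540:
  d = 1: σ(1) · Id(540/1) = 1 · 540 = 540
  d = 2: σ(2) · Id(540/2) = 3 · 270 = 810
  d = 3: σ(3) · Id(540/3) = 4 · 180 = 720
  d = 4: σ(4) · Id(540/4) = 7 · 135 = 945
  d = 5: σ(5) · Id(540/5) = 6 · 108 = 648
  d = 6: σ(6) · Id(540/6) = 12 · 90 = 1080
  d = 9: σ(9) · Id(540/9) = 13 · 60 = 780
  d = 10: σ(10) · Id(540/10) = 18 · 54 = 972
  d = 12: σ(12) · Id(540/12) = 28 · 45 = 1260
  d = 15: σ(15) · Id(540/15) = 24 · 36 = 864
  d = 18: σ(18) · Id(540/18) = 39 · 30 = 1170
  d = 20: σ(20) · Id(540/20) = 42 · 27 = 1134
  d = 27: σ(27) · Id(540/27) = 40 · 20 = 800
  d = 30: σ(30) · Id(540/30) = 72 · 18 = 1296
  d = 36: σ(36) · Id(540/36) = 91 · 15 = 1365
  d = 45: σ(45) · Id(540/45) = 78 · 12 = 936
  d = 54: σ(54) · Id(540/54) = 120 · 10 = 1200
  d = 60: σ(60) · Id(540/60) = 168 · 9 = 1512
  d = 90: σ(90) · Id(540/90) = 234 · 6 = 1404
  d = 108: σ(108) · Id(540/108) = 280 · 5 = 1400
  d = 135: σ(135) · Id(540/135) = 240 · 4 = 960
  d = 180: σ(180) · Id(540/180) = 546 · 3 = 1638
  d = 270: σ(270) · Id(540/270) = 720 · 2 = 1440
  d = 540: σ(540) · Id(540/540) = 1680 · 1 = 1680
Summing: (σ * Id)(540) = 540 + 810 + 720 + 945 + 648 + 1080 + 780 + 972 + 1260 + 864 + 1170 + 1134 + 800 + 1296 + 1365 + 936 + 1200 + 1512 + 1404 + 1400 + 960 + 1638 + 1440 + 1680 = 26554.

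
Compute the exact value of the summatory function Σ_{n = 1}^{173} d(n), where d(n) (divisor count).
Σ_{n ≤ 173} d(n) = 919

Compute d(n) for each 1 ≤ n ≤ 173: d(1) = 1, d(2) = 2, d(3) = 2, d(4) = 3, d(5) = 2, d(6) = 4, d(7) = 2, d(8) = 4, d(9) = 3, d(10) = 4, d(11) = 2, d(12) = 6, d(13) = 2, d(14) = 4, d(15) = 4, d(16) = 5, d(17) = 2, d(18) = 6, d(19) = 2, d(20) = 6, d(21) = 4, d(22) = 4, d(23) = 2, d(24) = 8, d(25) = 3, d(26) = 4, d(27) = 4, d(28) = 6, d(29) = 2, d(30) = 8, d(31) = 2, d(32) = 6, d(33) = 4, d(34) = 4, d(35) = 4, d(36) = 9, d(37) = 2, d(38) = 4, d(39) = 4, d(40) = 8, d(41) = 2, d(42) = 8, d(43) = 2, d(44) = 6, d(45) = 6, d(46) = 4, d(47) = 2, d(48) = 10, d(49) = 3, d(50) = 6, d(51) = 4, d(52) = 6, d(53) = 2, d(54) = 8, d(55) = 4, d(56) = 8, d(57) = 4, d(58) = 4, d(59) = 2, d(60) = 12, d(61) = 2, d(62) = 4, d(63) = 6, d(64) = 7, d(65) = 4, d(66) = 8, d(67) = 2, d(68) = 6, d(69) = 4, d(70) = 8, d(71) = 2, d(72) = 12, d(73) = 2, d(74) = 4, d(75) = 6, d(76) = 6, d(77) = 4, d(78) = 8, d(79) = 2, d(80) = 10, d(81) = 5, d(82) = 4, d(83) = 2, d(84) = 12, d(85) = 4, d(86) = 4, d(87) = 4, d(88) = 8, d(89) = 2, d(90) = 12, d(91) = 4, d(92) = 6, d(93) = 4, d(94) = 4, d(95) = 4, d(96) = 12, d(97) = 2, d(98) = 6, d(99) = 6, d(100) = 9, d(101) = 2, d(102) = 8, d(103) = 2, d(104) = 8, d(105) = 8, d(106) = 4, d(107) = 2, d(108) = 12, d(109) = 2, d(110) = 8, d(111) = 4, d(112) = 10, d(113) = 2, d(114) = 8, d(115) = 4, d(116) = 6, d(117) = 6, d(118) = 4, d(119) = 4, d(120) = 16, d(121) = 3, d(122) = 4, d(123) = 4, d(124) = 6, d(125) = 4, d(126) = 12, d(127) = 2, d(128) = 8, d(129) = 4, d(130) = 8, d(131) = 2, d(132) = 12, d(133) = 4, d(134) = 4, d(135) = 8, d(136) = 8, d(137) = 2, d(138) = 8, d(139) = 2, d(140) = 12, d(141) = 4, d(142) = 4, d(143) = 4, d(144) = 15, d(145) = 4, d(146) = 4, d(147) = 6, d(148) = 6, d(149) = 2, d(150) = 12, d(151) = 2, d(152) = 8, d(153) = 6, d(154) = 8, d(155) = 4, d(156) = 12, d(157) = 2, d(158) = 4, d(159) = 4, d(160) = 12, d(161) = 4, d(162) = 10, d(163) = 2, d(164) = 6, d(165) = 8, d(166) = 4, d(167) = 2, d(168) = 16, d(169) = 3, d(170) = 8, d(171) = 6, d(172) = 6, d(173) = 2. Summing all 173 values: 919. (Dirichlet's divisor formula: Σ_{n ≤ x} d(n) = x ln(x) + (2γ − 1) x + O(√x). For x = 173, the asymptotic estimate is ≈ 918.24.)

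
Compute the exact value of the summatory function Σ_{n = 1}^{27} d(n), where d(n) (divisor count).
Σ_{n ≤ 27} d(n) = 95

Compute d(n) for each 1 ≤ n ≤ 27: d(1) = 1, d(2) = 2, d(3) = 2, d(4) = 3, d(5) = 2, d(6) = 4, d(7) = 2, d(8) = 4, d(9) = 3, d(10) = 4, d(11) = 2, d(12) = 6, d(13) = 2, d(14) = 4, d(15) = 4, d(16) = 5, d(17) = 2, d(18) = 6, d(19) = 2, d(20) = 6, d(21) = 4, d(22) = 4, d(23) = 2, d(24) = 8, d(25) = 3, d(26) = 4, d(27) = 4. Summing all 27 values: 95. (Dirichlet's divisor formula: Σ_{n ≤ x} d(n) = x ln(x) + (2γ − 1) x + O(√x). For x = 27, the asymptotic estimate is ≈ 93.16.)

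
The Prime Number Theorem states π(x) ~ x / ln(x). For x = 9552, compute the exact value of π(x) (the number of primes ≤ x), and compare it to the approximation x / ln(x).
π(9552) = 1183;  x/ln(x) ≈ 1042.28;  relative error ≈ 11.90%.

Directly count primes up to 9552: π(9552) = 1183. The PNT approximation gives 9552/ln(9552) ≈ 9552/9.16451 ≈ 1042.28. Relative error (π(x) − x/ln(x)) / π(x) ≈ 11.90%; the approximation is known to undercount slightly (Li(x) is a better estimate).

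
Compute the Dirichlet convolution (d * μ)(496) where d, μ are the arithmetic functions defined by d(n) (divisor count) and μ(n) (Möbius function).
(d * μ)(496) = 1

Divisors of 496: [1, 2, 4, 8, 16, 31, 62, 124, 248, 496]. For each d | 496:
  d = 1: d(1) · μ(496/1) = 1 · 0 = 0
  d = 2: d(2) · μ(496/2) = 2 · 0 = 0
  d = 4: d(4) · μ(496/4) = 3 · 0 = 0
  d = 8: d(8) · μ(496/8) = 4 · 1 = 4
  d = 16: d(16) · μ(496/16) = 5 · -1 = -5
  d = 31: d(31) · μ(496/31) = 2 · 0 = 0
  d = 62: d(62) · μ(496/62) = 4 · 0 = 0
  d = 124: d(124) · μ(496/124) = 6 · 0 = 0
  d = 248: d(248) · μ(496/248) = 8 · -1 = -8
  d = 496: d(496) · μ(496/496) = 10 · 1 = 10
Summing: (d * μ)(496) = 0 + 0 + 0 + 4 + -5 + 0 + 0 + 0 + -8 + 10 = 1.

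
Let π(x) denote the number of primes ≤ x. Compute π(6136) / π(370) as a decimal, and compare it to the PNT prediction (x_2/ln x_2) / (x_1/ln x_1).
π(6136)/π(370) = 800/73 ≈ 10.9589;  PNT prediction ≈ 11.2439.

π(370) = 73 and π(6136) = 800, so π(6136)/π(370) ≈ 10.9589. The PNT-predicted ratio is (6136/ln(6136)) / (370/ln(370)) ≈ 11.2439. The two agree to within a few percent, as expected.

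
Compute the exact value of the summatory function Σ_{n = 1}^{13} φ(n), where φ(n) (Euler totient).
Σ_{n ≤ 13} φ(n) = 58

Compute φ(n) for each 1 ≤ n ≤ 13: φ(1) = 1, φ(2) = 1, φ(3) = 2, φ(4) = 2, φ(5) = 4, φ(6) = 2, φ(7) = 6, φ(8) = 4, φ(9) = 6, φ(10) = 4, φ(11) = 10, φ(12) = 4, φ(13) = 12. Summing all 13 values: 58. (Average order: Σ_{n ≤ x} φ(n) ~ (3/π²) x². For x = 13, (3/π²)·13² ≈ 51.37.)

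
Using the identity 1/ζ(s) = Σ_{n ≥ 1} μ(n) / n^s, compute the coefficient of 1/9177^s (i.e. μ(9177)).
μ(9177) = 1

Factor n = 9177 = 3 · 7 · 19 · 23. μ(n) = 0 if any exponent ≥ 2 (not squarefree); otherwise μ(n) = (−1)^{ω(n)} where ω(n) is the number of distinct prime factors. Applying: μ(9177) = 1.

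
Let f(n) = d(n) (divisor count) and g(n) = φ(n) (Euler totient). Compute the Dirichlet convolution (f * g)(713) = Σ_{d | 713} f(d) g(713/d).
(d * φ)(713) = 768

Divisors of 713: [1, 23, 31, 713]. For each d | 713:
  d = 1: d(1) · φ(713/1) = 1 · 660 = 660
  d = 23: d(23) · φ(713/23) = 2 · 30 = 60
  d = 31: d(31) · φ(713/31) = 2 · 22 = 44
  d = 713: d(713) · φ(713/713) = 4 · 1 = 4
Summing: (d * φ)(713) = 660 + 60 + 44 + 4 = 768.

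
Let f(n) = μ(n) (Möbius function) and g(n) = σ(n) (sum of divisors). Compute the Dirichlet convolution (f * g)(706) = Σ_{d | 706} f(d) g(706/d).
(μ * σ)(706) = 706

Divisors of 706: [1, 2, 353, 706]. For each d | 706:
  d = 1: μ(1) · σ(706/1) = 1 · 1062 = 1062
  d = 2: μ(2) · σ(706/2) = -1 · 354 = -354
  d = 353: μ(353) · σ(706/353) = -1 · 3 = -3
  d = 706: μ(706) · σ(706/706) = 1 · 1 = 1
Summing: (μ * σ)(706) = 1062 + -354 + -3 + 1 = 706.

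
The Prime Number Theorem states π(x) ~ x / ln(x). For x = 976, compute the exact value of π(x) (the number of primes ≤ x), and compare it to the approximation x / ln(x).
π(976) = 164;  x/ln(x) ≈ 141.79;  relative error ≈ 13.54%.

Directly count primes up to 976: π(976) = 164. The PNT approximation gives 976/ln(976) ≈ 976/6.88346 ≈ 141.79. Relative error (π(x) − x/ln(x)) / π(x) ≈ 13.54%; the approximation is known to undercount slightly (Li(x) is a better estimate).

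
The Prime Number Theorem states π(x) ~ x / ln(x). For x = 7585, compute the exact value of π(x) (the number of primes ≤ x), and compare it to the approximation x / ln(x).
π(7585) = 963;  x/ln(x) ≈ 849.01;  relative error ≈ 11.84%.

Directly count primes up to 7585: π(7585) = 963. The PNT approximation gives 7585/ln(7585) ≈ 7585/8.93393 ≈ 849.01. Relative error (π(x) − x/ln(x)) / π(x) ≈ 11.84%; the approximation is known to undercount slightly (Li(x) is a better estimate).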